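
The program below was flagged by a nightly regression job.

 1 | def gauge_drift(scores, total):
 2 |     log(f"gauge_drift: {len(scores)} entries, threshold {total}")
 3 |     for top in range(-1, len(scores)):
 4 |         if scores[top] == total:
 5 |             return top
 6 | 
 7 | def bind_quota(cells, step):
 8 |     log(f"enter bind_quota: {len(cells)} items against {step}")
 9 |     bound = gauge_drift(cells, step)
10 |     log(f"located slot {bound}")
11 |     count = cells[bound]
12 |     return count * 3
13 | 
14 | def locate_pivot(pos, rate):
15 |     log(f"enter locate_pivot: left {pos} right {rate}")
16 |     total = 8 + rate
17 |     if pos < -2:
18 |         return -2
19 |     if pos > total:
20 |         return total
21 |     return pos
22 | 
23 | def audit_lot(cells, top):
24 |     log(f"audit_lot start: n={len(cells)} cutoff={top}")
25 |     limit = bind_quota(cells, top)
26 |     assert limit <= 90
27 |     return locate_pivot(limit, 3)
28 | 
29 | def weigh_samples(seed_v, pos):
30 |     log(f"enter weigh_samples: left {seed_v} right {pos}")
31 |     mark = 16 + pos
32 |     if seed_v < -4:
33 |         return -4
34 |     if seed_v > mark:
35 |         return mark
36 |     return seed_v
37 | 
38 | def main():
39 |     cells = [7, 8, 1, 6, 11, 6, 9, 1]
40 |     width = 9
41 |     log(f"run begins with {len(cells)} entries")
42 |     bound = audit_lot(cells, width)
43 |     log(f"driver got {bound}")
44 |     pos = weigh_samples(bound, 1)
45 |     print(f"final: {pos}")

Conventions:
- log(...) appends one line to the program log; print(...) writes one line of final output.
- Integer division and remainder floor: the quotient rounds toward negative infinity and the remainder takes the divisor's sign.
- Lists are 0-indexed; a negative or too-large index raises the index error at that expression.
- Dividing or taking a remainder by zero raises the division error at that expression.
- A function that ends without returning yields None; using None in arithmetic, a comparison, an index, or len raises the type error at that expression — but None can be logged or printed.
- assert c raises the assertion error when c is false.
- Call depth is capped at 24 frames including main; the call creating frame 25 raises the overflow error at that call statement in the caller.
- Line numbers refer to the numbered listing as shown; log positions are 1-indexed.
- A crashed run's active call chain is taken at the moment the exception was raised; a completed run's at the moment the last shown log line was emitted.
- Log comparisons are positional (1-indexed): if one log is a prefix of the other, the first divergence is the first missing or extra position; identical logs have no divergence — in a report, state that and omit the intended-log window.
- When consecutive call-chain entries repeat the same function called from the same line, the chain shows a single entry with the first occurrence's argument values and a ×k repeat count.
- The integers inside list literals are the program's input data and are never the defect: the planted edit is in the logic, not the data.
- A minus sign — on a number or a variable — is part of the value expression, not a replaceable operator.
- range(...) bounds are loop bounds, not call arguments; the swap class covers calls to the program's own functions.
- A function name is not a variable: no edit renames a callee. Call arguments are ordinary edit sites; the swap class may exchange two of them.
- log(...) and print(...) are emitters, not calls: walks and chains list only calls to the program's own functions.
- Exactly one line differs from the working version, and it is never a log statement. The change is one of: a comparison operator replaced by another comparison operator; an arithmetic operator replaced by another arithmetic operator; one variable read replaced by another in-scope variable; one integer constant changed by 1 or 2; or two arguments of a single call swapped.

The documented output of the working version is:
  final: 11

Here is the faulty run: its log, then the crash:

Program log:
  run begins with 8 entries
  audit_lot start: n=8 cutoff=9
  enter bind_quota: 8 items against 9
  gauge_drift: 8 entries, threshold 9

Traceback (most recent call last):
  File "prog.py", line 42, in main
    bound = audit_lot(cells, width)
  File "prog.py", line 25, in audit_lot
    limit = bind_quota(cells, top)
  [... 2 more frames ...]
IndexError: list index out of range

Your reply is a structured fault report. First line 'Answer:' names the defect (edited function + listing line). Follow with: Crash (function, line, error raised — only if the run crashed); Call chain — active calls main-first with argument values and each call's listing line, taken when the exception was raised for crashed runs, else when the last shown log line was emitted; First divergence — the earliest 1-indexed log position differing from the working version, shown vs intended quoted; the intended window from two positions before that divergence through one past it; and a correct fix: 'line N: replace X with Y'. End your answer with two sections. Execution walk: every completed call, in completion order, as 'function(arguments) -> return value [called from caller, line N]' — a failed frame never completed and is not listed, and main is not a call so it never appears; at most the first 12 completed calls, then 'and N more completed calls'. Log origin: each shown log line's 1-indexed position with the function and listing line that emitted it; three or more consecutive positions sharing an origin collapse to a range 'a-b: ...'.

Answer: the defect is in gauge_drift at line 3.
Core observation: The log ends early — 4 lines, where the working version next logs 'located slot 6'.
Crash: gauge_drift, line 4, IndexError.
Call chain: main -> audit_lot([7, 8, 1, 6, 11, 6, 9, 1], 9) (called at line 42) -> bind_quota([7, 8, 1, 6, 11, 6, 9, 1], 9) (called at line 25) -> gauge_drift([7, 8, 1, 6, 11, 6, 9, 1], 9) (called at line 9).
First divergence: position 5 — after 4 matching lines the faulty run goes silent; intended next line 'located slot 6'.
Intended log window:
  3: enter bind_quota: 8 items against 9
  4: gauge_drift: 8 entries, threshold 9
  5: located slot 6
  6: enter locate_pivot: left 27 right 3
Execution walk:
  (no call completed)
Log line origins:
  1 — main, line 41
  2 — audit_lot, line 24
  3 — bind_quota, line 8
  4 — gauge_drift, line 2
A correct fix: line 3: replace `-1` with `0`.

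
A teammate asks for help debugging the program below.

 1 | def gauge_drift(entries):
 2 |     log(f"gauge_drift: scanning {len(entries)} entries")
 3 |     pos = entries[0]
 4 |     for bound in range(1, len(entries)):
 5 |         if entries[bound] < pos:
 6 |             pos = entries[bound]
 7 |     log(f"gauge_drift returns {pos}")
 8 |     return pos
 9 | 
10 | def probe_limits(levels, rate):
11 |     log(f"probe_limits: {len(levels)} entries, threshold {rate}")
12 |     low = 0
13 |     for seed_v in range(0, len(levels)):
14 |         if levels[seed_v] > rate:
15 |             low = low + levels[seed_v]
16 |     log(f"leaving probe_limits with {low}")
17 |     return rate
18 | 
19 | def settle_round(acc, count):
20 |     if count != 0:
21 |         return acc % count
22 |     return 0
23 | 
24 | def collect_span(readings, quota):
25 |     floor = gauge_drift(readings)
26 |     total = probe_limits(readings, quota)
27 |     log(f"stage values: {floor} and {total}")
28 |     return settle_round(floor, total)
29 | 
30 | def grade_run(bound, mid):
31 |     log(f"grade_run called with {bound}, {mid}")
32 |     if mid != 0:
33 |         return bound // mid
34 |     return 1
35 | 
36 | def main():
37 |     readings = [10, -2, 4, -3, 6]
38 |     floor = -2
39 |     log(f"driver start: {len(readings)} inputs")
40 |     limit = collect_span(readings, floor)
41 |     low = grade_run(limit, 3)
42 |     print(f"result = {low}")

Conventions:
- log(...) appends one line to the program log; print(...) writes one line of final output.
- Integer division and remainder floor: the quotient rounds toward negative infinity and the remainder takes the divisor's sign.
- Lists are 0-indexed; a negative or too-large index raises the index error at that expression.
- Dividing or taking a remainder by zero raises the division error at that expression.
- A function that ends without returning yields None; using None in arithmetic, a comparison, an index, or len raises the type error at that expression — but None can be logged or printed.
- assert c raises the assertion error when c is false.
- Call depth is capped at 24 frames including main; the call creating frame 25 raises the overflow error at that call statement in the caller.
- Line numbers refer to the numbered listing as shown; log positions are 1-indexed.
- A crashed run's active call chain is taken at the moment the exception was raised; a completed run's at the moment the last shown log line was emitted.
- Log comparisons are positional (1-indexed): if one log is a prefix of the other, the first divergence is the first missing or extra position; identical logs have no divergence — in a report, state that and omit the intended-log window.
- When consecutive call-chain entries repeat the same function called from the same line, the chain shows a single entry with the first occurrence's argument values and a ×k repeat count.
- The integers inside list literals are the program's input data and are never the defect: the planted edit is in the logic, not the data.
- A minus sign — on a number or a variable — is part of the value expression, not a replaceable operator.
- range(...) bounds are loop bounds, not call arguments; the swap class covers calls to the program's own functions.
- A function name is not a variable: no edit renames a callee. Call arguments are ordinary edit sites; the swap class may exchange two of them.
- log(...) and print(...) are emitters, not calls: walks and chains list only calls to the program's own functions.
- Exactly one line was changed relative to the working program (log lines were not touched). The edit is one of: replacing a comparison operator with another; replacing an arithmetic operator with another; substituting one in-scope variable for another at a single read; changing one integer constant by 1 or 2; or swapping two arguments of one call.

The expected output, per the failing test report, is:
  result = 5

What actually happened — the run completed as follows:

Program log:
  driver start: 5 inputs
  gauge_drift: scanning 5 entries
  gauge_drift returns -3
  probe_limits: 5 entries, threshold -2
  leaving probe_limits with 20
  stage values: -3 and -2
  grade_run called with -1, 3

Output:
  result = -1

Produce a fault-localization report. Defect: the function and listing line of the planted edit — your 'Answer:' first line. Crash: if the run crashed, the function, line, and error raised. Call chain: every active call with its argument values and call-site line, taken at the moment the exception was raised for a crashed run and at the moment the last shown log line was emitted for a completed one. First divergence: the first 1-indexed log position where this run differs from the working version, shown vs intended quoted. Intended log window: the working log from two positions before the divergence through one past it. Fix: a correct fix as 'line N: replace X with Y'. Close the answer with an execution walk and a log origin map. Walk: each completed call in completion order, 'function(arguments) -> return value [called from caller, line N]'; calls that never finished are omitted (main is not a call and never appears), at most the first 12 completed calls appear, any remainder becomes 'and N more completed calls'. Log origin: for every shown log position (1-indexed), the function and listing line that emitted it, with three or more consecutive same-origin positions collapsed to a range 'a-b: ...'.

Answer: the defect is in probe_limits at line 17.
Core observation: Log line 6 is where behavior first shows: 'stage values: -3 and -2' appears instead of 'stage values: -3 and 20'.
Call chain: main -> grade_run(-1, 3) (called at line 41).
First divergence: position 6 — shown 'stage values: -3 and -2', intended 'stage values: -3 and 20'.
Intended log window:
  4: probe_limits: 5 entries, threshold -2
  5: leaving probe_limits with 20
  6: stage values: -3 and 20
  7: grade_run called with 17, 3
Execution walk:
  gauge_drift([10, -2, 4, -3, 6]) -> -3  [called from collect_span, line 25]
  probe_limits([10, -2, 4, -3, 6], -2) -> -2  [called from collect_span, line 26]
  settle_round(-3, -2) -> -1  [called from collect_span, line 28]
  collect_span([10, -2, 4, -3, 6], -2) -> -1  [called from main, line 40]
  grade_run(-1, 3) -> -1  [called from main, line 41]
Log origin:
  1: from main, line 39
  2: from gauge_drift, line 2
  3: from gauge_drift, line 7
  4: from probe_limits, line 11
  5: from probe_limits, line 16
  6: from collect_span, line 27
  7: from grade_run, line 31
A correct fix: line 17: replace `rate` with `low`.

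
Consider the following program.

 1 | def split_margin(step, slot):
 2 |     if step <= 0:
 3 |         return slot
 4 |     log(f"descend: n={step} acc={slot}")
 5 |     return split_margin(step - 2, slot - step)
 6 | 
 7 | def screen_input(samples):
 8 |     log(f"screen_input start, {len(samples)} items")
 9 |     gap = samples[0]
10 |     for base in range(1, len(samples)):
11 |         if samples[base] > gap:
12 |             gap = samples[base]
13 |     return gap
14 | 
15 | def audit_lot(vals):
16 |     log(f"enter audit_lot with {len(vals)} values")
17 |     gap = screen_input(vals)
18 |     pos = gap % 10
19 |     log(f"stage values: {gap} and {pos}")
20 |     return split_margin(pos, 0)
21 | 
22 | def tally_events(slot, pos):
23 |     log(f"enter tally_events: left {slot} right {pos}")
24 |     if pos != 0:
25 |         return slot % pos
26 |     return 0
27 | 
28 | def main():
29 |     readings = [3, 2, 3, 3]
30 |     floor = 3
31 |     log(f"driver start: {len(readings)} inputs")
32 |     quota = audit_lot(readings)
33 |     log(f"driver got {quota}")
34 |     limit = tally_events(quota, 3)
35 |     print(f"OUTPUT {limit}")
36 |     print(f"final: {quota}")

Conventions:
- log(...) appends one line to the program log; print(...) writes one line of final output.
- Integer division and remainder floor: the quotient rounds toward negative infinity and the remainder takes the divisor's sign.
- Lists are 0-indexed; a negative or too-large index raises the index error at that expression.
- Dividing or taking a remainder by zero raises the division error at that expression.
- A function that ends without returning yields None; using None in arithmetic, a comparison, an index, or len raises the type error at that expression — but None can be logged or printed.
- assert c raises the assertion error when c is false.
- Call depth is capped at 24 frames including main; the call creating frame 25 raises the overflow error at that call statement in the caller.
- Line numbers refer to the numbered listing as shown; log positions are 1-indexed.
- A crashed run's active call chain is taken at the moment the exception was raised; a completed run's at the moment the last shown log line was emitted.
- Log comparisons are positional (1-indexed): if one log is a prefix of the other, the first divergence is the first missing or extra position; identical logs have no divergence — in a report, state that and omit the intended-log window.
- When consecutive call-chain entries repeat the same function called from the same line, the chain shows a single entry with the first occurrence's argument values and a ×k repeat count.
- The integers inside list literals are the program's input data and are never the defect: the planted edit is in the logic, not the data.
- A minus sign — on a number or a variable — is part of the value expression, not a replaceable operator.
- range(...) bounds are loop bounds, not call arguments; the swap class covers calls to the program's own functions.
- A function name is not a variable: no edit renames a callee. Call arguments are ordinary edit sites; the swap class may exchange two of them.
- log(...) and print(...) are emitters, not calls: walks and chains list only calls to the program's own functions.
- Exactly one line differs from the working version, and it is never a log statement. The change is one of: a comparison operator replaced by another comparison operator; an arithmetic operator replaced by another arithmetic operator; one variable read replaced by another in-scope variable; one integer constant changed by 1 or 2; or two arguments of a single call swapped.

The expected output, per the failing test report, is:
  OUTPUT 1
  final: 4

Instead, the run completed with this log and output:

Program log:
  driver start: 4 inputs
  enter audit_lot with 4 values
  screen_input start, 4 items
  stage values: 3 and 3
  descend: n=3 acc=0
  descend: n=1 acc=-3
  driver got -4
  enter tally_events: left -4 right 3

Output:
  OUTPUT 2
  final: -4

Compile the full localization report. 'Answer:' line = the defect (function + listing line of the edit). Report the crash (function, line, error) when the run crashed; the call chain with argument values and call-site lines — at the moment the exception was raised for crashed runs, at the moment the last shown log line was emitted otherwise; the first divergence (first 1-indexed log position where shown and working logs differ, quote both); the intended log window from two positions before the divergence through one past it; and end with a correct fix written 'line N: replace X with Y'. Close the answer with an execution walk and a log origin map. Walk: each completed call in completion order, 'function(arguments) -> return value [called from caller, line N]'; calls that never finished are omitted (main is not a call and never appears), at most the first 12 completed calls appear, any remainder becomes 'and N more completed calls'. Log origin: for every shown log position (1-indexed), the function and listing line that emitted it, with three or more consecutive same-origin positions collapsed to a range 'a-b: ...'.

Answer: the defect is in split_margin at line 5.
Key fact: Position 6 is the first bad log line: 'descend: n=1 acc=-3' should read 'descend: n=1 acc=3'.
Call chain: main -> tally_events(-4, 3) (called at line 34).
First divergence: position 6 — the shown line 'descend: n=1 acc=-3' should read 'descend: n=1 acc=3'.
Intended log window:
  4: stage values: 3 and 3
  5: descend: n=3 acc=0
  6: descend: n=1 acc=3
  7: driver got 4
Execution walk:
  screen_input([3, 2, 3, 3]) -> 3  [called from audit_lot, line 17]
  split_margin(-1, -4) -> -4  [called from split_margin, line 5]
  split_margin(1, -3) -> -4  [called from split_margin, line 5]
  split_margin(3, 0) -> -4  [called from audit_lot, line 20]
  audit_lot([3, 2, 3, 3]) -> -4  [called from main, line 32]
  tally_events(-4, 3) -> 2  [called from main, line 34]
Log origin:
  1 — main, line 31
  2 — audit_lot, line 16
  3 — screen_input, line 8
  4 — audit_lot, line 19
  5 — split_margin, line 4
  6 — split_margin, line 4
  7 — main, line 33
  8 — tally_events, line 23
A correct fix: line 5: replace `slot - step` with `slot + step`.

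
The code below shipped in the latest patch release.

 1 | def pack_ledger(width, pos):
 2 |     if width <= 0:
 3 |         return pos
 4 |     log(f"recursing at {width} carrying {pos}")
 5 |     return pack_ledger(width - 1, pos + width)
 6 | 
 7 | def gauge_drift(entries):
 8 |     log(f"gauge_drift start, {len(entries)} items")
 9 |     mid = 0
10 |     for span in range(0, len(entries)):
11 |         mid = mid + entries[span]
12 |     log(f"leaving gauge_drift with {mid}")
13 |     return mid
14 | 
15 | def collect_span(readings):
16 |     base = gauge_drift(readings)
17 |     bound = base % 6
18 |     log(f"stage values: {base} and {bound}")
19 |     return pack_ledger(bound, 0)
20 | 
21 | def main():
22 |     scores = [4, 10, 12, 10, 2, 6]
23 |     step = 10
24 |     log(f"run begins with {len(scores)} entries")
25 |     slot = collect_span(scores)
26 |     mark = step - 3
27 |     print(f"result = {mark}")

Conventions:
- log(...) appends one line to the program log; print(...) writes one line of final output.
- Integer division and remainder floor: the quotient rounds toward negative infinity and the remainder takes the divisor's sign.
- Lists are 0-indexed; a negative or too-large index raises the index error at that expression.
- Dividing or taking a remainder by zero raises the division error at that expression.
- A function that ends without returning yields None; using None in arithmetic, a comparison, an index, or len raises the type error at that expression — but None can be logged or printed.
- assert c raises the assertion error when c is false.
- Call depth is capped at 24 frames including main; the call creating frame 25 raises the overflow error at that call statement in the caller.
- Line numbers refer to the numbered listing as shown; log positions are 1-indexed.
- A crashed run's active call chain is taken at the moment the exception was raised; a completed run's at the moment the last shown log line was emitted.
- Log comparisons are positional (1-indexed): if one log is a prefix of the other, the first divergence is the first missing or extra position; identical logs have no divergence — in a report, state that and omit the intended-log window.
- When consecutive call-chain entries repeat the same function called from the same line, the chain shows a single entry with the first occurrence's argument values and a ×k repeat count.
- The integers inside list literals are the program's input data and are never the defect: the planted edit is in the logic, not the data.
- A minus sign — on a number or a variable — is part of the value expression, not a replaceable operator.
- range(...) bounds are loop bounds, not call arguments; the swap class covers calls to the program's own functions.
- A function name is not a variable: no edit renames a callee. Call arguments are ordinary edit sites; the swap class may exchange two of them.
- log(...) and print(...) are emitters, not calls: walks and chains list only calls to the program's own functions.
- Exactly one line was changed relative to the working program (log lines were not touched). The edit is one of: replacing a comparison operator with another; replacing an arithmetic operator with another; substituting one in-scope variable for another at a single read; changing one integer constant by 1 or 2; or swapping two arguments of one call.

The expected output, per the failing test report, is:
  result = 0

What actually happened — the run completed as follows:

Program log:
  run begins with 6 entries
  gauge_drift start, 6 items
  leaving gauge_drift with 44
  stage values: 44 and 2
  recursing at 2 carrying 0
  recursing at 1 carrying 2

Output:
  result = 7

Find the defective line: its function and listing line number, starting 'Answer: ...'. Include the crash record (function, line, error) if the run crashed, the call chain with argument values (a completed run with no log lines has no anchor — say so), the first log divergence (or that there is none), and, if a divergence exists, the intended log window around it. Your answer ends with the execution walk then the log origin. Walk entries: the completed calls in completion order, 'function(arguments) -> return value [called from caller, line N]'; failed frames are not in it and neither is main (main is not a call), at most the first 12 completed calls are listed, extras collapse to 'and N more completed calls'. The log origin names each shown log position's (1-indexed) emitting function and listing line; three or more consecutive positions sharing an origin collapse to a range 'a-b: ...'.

Answer: the defect is in main at line 26.
Key fact: Log streams are identical — the defect surfaces only in the printed output.
Call chain: main -> collect_span([4, 10, 12, 10, 2, 6]) (called at line 25) -> pack_ledger(2, 0) (called at line 19) -> pack_ledger(1, 2) (called at line 5).
First divergence: none; the two logs match at every position.
Execution walk:
  gauge_drift([4, 10, 12, 10, 2, 6]) -> 44  [called from collect_span, line 16]
  pack_ledger(0, 3) -> 3  [called from pack_ledger, line 5]
  pack_ledger(1, 2) -> 3  [called from pack_ledger, line 5]
  pack_ledger(2, 0) -> 3  [called from collect_span, line 19]
  collect_span([4, 10, 12, 10, 2, 6]) -> 3  [called from main, line 25]
Origin of each log line:
  1 — main, line 24
  2 — gauge_drift, line 8
  3 — gauge_drift, line 12
  4 — collect_span, line 18
  5 — pack_ledger, line 4
  6 — pack_ledger, line 4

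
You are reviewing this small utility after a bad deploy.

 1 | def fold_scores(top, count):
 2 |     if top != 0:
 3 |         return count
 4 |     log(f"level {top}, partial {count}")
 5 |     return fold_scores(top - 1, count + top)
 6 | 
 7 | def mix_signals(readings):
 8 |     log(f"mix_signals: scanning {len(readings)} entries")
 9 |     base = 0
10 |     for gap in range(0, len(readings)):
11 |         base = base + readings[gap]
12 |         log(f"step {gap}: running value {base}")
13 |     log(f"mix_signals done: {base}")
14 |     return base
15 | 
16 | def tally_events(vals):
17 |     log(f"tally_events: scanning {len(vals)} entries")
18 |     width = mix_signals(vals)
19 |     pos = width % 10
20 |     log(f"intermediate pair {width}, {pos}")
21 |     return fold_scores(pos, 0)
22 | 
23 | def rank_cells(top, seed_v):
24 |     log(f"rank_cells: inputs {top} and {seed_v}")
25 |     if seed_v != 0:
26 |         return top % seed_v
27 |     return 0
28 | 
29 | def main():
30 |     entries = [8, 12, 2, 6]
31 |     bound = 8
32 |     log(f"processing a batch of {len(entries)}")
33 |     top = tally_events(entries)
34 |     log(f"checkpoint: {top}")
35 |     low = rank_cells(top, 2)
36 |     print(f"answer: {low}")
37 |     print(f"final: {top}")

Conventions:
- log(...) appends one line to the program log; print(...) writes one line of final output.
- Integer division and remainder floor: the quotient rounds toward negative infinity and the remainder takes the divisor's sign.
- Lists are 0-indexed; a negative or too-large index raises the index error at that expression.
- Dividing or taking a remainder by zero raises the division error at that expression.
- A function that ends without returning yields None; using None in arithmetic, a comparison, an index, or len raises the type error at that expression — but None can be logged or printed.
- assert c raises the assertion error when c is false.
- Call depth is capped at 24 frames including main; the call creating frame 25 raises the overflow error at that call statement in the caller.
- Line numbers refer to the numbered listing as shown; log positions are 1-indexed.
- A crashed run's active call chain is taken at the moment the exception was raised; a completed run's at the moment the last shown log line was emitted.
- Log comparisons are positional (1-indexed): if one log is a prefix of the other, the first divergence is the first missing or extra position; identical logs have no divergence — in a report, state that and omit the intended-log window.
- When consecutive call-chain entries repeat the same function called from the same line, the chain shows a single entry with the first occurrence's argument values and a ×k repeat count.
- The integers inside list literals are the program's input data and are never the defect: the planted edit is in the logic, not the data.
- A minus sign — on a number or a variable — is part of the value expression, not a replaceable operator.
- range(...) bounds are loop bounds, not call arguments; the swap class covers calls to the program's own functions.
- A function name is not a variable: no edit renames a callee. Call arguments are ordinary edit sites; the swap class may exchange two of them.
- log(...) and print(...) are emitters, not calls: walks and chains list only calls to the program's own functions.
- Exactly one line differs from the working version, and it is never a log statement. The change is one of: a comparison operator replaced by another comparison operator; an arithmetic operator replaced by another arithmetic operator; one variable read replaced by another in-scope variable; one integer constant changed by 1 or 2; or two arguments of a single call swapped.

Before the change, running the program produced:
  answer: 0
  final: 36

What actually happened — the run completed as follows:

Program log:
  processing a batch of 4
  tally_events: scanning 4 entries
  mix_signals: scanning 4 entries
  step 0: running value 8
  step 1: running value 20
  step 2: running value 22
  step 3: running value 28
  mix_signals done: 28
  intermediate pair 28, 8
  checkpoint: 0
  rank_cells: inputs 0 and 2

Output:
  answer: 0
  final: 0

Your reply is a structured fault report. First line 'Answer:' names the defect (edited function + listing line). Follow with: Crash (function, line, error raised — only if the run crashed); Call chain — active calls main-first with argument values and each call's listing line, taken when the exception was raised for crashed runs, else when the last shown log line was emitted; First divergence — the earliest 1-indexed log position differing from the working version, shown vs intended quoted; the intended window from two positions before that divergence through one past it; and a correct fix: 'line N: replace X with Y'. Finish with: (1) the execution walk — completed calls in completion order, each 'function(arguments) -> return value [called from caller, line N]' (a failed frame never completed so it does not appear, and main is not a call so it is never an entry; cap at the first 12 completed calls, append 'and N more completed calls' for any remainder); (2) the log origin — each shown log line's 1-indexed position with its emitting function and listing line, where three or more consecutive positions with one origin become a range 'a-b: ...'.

Answer: the defect is in fold_scores at line 2.
Key observation: Position 10 is the first bad log line: 'checkpoint: 0' should read 'level 8, partial 0'.
Call chain: main -> rank_cells(0, 2) (called at line 35).
First divergence: position 10; shown 'checkpoint: 0' vs intended 'level 8, partial 0'.
Intended log window:
  8: mix_signals done: 28
  9: intermediate pair 28, 8
  10: level 8, partial 0
  11: level 7, partial 8
Execution walk:
  mix_signals([8, 12, 2, 6]) -> 28  [called from tally_events, line 18]
  fold_scores(8, 0) -> 0  [called from tally_events, line 21]
  tally_events([8, 12, 2, 6]) -> 0  [called from main, line 33]
  rank_cells(0, 2) -> 0  [called from main, line 35]
Log origin:
  1 — main, line 32
  2 — tally_events, line 17
  3 — mix_signals, line 8
  4-7 — mix_signals, line 12
  8 — mix_signals, line 13
  9 — tally_events, line 20
  10 — main, line 34
  11 — rank_cells, line 24
A correct fix: line 2: replace `!=` with `<=`.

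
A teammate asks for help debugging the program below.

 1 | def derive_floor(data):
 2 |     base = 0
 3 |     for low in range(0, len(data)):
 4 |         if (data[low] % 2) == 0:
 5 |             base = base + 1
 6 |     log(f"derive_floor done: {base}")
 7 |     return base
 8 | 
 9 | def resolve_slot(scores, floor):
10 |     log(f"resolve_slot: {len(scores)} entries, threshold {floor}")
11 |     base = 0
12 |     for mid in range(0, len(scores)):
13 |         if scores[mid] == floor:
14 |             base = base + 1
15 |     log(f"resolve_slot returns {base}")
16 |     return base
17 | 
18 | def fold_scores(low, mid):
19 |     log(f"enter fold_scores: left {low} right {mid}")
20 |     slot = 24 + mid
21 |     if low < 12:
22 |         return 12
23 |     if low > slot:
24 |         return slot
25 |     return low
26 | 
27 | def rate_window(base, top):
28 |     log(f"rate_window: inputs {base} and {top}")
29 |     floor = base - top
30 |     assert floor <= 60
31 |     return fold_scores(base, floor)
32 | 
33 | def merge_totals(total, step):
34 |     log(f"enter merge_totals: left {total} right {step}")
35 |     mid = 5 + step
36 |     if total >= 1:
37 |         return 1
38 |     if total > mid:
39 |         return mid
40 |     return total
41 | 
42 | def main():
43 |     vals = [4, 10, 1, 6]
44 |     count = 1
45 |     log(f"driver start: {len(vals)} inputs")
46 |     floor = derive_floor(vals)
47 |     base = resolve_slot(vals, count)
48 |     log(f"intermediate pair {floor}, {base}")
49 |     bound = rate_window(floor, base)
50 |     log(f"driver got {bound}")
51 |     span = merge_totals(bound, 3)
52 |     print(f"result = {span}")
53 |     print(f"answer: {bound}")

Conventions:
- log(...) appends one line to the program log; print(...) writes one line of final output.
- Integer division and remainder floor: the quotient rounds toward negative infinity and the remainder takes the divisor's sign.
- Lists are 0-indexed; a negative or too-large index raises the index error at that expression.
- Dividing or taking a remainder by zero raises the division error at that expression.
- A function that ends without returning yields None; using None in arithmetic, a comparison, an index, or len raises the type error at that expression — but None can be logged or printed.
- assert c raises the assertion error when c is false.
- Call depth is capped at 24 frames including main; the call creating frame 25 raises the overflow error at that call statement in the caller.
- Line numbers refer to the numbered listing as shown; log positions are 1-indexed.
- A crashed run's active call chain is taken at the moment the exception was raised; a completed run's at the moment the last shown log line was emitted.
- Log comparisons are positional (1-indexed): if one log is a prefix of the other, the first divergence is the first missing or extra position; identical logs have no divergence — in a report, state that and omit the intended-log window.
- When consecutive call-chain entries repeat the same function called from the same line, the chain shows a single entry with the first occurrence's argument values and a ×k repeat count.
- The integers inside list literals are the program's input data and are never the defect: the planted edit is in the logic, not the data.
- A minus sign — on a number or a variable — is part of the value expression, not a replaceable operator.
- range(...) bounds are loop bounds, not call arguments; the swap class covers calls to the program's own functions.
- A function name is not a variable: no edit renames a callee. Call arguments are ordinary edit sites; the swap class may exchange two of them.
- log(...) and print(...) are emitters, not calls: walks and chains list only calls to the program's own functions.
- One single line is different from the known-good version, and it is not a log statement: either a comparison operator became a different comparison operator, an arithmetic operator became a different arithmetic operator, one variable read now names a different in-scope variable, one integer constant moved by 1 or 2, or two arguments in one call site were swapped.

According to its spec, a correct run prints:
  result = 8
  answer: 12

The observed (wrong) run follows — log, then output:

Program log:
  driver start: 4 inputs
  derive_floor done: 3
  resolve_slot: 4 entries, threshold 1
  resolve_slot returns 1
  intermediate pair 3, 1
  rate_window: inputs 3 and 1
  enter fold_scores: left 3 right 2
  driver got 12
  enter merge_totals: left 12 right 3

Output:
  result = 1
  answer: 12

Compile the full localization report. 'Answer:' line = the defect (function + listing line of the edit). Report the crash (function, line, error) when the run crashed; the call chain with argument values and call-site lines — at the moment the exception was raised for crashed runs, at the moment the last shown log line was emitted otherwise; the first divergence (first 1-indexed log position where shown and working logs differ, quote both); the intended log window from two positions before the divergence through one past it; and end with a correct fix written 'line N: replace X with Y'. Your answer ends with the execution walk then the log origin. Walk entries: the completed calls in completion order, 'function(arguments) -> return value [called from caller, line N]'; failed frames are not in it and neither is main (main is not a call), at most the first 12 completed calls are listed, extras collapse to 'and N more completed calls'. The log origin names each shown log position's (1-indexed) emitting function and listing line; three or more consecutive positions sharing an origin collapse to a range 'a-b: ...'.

Answer: the defect is in merge_totals at line 36.
The tell: No log line changed; the fault shows up purely in the output.
Call chain: main -> merge_totals(12, 3) (called at line 51).
First divergence: there is none — every log position agrees.
Execution walk:
  derive_floor([4, 10, 1, 6]) -> 3  [called from main, line 46]
  resolve_slot([4, 10, 1, 6], 1) -> 1  [called from main, line 47]
  fold_scores(3, 2) -> 12  [called from rate_window, line 31]
  rate_window(3, 1) -> 12  [called from main, line 49]
  merge_totals(12, 3) -> 1  [called from main, line 51]
Log origins:
  1: from main, line 45
  2: from derive_floor, line 6
  3: from resolve_slot, line 10
  4: from resolve_slot, line 15
  5: from main, line 48
  6: from rate_window, line 28
  7: from fold_scores, line 19
  8: from main, line 50
  9: from merge_totals, line 34
A correct fix: line 36: replace `>=` with `<`.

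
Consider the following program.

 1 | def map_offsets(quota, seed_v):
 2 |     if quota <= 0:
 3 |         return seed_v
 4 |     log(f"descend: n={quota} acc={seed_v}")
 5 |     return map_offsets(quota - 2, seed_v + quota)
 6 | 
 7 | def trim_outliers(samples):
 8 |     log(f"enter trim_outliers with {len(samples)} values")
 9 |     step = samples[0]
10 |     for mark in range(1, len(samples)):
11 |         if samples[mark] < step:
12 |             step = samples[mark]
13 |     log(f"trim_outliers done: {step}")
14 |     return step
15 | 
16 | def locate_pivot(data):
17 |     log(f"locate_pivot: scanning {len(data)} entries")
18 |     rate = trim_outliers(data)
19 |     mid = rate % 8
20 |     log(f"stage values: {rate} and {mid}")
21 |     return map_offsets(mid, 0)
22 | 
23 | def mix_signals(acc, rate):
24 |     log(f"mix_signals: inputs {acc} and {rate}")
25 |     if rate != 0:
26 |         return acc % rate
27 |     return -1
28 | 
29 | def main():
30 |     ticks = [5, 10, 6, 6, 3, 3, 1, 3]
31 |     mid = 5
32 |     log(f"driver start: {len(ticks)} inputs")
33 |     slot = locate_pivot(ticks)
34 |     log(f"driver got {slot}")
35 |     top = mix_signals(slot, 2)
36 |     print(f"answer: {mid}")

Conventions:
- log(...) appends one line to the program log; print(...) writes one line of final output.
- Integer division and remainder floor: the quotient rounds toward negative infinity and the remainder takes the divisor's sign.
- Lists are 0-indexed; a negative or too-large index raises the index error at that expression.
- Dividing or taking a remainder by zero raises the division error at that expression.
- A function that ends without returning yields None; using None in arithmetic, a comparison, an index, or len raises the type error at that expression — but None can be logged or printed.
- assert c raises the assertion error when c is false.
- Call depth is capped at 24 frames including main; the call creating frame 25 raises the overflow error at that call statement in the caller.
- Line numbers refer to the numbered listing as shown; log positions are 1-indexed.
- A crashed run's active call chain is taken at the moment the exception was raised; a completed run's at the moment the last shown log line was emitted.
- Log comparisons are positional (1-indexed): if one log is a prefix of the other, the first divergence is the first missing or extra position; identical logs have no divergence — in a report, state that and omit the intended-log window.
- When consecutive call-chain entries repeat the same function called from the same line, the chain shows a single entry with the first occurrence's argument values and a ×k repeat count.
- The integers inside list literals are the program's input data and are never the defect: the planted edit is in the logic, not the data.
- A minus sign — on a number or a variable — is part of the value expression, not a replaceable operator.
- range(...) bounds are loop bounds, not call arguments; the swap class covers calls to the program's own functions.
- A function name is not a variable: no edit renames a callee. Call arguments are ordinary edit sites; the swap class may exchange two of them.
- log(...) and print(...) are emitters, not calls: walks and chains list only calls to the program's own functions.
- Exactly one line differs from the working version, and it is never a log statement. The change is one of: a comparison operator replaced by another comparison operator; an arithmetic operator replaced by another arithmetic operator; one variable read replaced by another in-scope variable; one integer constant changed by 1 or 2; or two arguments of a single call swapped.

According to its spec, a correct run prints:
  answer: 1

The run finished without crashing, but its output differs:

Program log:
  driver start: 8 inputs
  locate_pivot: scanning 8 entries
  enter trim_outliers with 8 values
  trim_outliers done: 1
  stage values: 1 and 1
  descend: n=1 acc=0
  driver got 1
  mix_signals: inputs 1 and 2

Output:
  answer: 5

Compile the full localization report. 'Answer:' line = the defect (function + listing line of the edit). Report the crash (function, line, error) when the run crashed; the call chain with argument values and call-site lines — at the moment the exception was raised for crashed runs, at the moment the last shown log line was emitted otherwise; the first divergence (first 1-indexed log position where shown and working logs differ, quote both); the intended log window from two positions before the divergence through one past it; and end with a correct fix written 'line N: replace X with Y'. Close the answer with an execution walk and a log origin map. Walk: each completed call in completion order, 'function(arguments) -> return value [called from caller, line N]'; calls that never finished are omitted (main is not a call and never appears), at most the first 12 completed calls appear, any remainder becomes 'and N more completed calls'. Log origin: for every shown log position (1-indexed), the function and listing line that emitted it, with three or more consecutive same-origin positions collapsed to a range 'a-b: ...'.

Answer: the defect is in main at line 36.
Core observation: No log line changed; the fault shows up purely in the output.
Call chain: main -> mix_signals(1, 2) (called at line 35).
First divergence: none; the two logs match at every position.
Execution walk:
  trim_outliers([5, 10, 6, 6, 3, 3, 1, 3]) -> 1  [called from locate_pivot, line 18]
  map_offsets(-1, 1) -> 1  [called from map_offsets, line 5]
  map_offsets(1, 0) -> 1  [called from locate_pivot, line 21]
  locate_pivot([5, 10, 6, 6, 3, 3, 1, 3]) -> 1  [called from main, line 33]
  mix_signals(1, 2) -> 1  [called from main, line 35]
Origin of each log line:
  1: emitted by main (line 32)
  2: emitted by locate_pivot (line 17)
  3: emitted by trim_outliers (line 8)
  4: emitted by trim_outliers (line 13)
  5: emitted by locate_pivot (line 20)
  6: emitted by map_offsets (line 4)
  7: emitted by main (line 34)
  8: emitted by mix_signals (line 24)
A correct fix: line 36: replace `mid` with `top`.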